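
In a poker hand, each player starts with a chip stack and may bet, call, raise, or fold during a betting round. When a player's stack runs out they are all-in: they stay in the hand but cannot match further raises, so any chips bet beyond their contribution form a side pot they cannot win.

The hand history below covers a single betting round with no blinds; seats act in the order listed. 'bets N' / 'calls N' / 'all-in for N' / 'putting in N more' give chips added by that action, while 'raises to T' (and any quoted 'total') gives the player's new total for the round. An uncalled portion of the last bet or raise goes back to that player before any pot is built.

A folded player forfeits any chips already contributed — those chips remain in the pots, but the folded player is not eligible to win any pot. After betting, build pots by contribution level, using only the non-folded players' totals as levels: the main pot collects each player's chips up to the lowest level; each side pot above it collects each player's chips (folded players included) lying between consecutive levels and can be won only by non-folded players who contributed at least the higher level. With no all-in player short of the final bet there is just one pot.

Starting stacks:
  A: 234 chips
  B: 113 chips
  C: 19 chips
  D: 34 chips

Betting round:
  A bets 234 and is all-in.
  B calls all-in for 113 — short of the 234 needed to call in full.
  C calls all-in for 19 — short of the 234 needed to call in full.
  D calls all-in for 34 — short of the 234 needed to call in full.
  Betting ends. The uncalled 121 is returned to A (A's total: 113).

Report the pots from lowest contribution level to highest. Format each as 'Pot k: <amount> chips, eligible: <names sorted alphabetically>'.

Pot 1: 76 chips, eligible: A, B, C, D
Pot 2: 45 chips, eligible: A, B, D
Pot 3: 158 chips, eligible: A, B

Derivation:
Contributions (after 121 returned to A): A=113, B=113, C=19, D=34
Pot levels (distinct totals of non-folded players): 19, 34, 113
Layer 1-19: 19 each from A, B, C, D = 19*4 = 76 chips; eligible A, B, C, D
Layer 20-34: 15 each from A, B, D = 15*3 = 45 chips; eligible A, B, D
Layer 35-113: 79 each from A, B = 79*2 = 158 chips; eligible A, B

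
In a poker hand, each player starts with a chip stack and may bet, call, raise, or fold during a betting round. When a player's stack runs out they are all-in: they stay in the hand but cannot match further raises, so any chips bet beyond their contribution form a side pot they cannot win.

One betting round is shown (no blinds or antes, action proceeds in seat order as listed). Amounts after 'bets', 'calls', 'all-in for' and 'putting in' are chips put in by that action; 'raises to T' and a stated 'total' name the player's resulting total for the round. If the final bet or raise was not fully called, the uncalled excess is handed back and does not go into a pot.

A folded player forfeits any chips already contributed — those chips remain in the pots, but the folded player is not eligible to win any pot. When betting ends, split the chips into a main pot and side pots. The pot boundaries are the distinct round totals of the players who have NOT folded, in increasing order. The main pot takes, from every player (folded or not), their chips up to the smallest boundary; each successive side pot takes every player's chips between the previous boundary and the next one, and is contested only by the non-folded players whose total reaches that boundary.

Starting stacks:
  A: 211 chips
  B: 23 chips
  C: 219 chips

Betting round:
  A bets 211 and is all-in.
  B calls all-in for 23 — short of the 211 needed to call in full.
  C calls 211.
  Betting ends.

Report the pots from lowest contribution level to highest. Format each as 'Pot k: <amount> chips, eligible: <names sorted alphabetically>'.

Contributions: A=211, B=23, C=211
Pot levels (distinct totals of non-folded players): 23, 211
Layer 1-23: 23 each from A, B, C = 23*3 = 69 chips; eligible A, B, C
Layer 24-211: 188 each from A, C = 188*2 = 376 chips; eligible A, C

Pot 1: 69 chips, eligible: A, B, C
Pot 2: 376 chips, eligible: A, C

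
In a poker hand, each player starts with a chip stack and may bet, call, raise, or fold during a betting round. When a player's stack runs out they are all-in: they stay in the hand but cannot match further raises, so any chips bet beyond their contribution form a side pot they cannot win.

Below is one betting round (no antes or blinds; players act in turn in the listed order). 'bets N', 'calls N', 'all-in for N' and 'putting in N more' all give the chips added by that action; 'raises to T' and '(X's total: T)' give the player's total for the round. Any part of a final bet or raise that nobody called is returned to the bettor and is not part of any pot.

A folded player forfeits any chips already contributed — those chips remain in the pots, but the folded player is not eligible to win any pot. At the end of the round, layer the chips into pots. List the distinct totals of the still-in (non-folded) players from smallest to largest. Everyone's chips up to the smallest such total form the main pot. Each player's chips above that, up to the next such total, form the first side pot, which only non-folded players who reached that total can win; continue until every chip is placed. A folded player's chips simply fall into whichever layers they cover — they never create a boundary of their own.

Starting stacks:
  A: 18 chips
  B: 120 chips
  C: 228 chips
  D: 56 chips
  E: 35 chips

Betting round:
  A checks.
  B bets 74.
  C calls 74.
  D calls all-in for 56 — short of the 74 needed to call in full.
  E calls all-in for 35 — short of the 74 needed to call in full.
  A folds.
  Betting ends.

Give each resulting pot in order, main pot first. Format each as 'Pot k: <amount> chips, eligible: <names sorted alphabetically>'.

Pot 1: 140 chips, eligible: B, C, D, E
Pot 2: 63 chips, eligible: B, C, D
Pot 3: 36 chips, eligible: B, C

Derivation:
Contributions: B=74, C=74, D=56, E=35
Folded: A
Pot levels (distinct totals of non-folded players): 35, 56, 74
Layer 1-35: 35 each from B, C, D, E = 35*4 = 140 chips; eligible B, C, D, E
Layer 36-56: 21 each from B, C, D = 21*3 = 63 chips; eligible B, C, D
Layer 57-74: 18 each from B, C = 18*2 = 36 chips; eligible B, C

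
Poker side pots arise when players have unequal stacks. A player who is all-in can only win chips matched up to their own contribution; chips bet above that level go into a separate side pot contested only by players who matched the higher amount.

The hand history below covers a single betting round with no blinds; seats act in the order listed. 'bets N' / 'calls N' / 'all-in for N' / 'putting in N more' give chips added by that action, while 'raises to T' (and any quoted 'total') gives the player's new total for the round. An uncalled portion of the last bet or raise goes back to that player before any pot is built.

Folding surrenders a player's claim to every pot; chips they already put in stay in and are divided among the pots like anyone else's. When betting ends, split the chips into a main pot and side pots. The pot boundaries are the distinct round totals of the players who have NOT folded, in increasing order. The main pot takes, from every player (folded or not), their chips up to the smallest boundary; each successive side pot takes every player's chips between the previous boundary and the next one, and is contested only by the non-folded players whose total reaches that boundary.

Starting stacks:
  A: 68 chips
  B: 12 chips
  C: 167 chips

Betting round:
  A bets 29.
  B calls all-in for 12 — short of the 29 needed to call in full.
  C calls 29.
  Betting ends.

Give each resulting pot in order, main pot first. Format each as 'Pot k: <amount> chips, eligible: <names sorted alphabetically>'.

Pot 1: 36 chips, eligible: A, B, C
Pot 2: 34 chips, eligible: A, C

Derivation:
Contributions: A=29, B=12, C=29
Pot levels (distinct totals of non-folded players): 12, 29
Layer 1-12: 12 each from A, B, C = 12*3 = 36 chips; eligible A, B, C
Layer 13-29: 17 each from A, C = 17*2 = 34 chips; eligible A, C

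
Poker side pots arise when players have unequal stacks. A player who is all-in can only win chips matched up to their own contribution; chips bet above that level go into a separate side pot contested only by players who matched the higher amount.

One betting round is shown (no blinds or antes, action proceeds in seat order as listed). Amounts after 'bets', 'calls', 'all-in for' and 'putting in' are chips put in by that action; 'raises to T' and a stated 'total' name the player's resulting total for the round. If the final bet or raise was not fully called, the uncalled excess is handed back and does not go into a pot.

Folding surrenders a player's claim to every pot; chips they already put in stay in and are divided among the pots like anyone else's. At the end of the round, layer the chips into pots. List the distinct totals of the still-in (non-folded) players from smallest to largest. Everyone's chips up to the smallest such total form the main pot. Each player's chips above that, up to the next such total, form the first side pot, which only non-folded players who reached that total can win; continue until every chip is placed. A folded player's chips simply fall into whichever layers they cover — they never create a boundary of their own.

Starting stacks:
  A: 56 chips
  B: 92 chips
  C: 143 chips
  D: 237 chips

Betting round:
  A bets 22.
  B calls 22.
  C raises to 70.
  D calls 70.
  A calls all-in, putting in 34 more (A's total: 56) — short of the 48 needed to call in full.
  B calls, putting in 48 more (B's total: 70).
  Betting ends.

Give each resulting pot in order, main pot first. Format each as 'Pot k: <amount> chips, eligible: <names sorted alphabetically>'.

Pot 1: 224 chips, eligible: A, B, C, D
Pot 2: 42 chips, eligible: B, C, D

Derivation:
Contributions: A=56, B=70, C=70, D=70
Pot levels (distinct totals of non-folded players): 56, 70
Layer 1-56: 56 each from A, B, C, D = 56*4 = 224 chips; eligible A, B, C, D
Layer 57-70: 14 each from B, C, D = 14*3 = 42 chips; eligible B, C, D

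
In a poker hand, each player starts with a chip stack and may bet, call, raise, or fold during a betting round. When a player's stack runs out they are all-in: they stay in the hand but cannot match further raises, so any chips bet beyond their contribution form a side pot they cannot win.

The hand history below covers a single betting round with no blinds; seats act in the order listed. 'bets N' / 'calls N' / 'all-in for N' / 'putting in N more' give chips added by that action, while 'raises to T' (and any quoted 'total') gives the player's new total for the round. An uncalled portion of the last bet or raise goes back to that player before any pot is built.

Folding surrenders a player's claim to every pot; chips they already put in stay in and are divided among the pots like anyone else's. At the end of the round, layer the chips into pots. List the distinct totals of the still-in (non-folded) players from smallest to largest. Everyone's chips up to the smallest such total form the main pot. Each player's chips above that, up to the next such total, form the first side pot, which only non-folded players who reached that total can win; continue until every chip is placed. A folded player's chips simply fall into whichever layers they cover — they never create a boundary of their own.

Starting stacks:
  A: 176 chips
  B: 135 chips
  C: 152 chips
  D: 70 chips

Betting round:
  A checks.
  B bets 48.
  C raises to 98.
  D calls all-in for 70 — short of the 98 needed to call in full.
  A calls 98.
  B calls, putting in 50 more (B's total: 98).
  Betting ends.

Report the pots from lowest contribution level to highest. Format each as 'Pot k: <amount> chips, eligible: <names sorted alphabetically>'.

Contributions: A=98, B=98, C=98, D=70
Pot levels (distinct totals of non-folded players): 70, 98
Layer 1-70: 70 each from A, B, C, D = 70*4 = 280 chips; eligible A, B, C, D
Layer 71-98: 28 each from A, B, C = 28*3 = 84 chips; eligible A, B, C

Pot 1: 280 chips, eligible: A, B, C, D
Pot 2: 84 chips, eligible: A, B, C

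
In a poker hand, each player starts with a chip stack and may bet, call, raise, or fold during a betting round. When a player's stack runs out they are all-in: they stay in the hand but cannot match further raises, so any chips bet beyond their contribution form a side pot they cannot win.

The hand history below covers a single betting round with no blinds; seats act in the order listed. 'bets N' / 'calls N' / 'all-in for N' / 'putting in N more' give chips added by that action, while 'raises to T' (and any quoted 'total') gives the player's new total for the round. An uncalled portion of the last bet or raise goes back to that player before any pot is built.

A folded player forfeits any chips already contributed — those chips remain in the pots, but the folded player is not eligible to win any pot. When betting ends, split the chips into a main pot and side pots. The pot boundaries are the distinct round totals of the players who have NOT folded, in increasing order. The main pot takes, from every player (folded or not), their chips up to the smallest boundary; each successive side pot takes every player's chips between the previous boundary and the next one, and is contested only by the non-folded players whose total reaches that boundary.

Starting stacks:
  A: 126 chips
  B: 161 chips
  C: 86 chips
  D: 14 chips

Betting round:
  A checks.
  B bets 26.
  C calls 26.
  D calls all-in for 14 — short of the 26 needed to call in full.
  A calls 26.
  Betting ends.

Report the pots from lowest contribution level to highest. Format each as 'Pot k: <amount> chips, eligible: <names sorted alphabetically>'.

Contributions: A=26, B=26, C=26, D=14
Pot levels (distinct totals of non-folded players): 14, 26
Layer 1-14: 14 each from A, B, C, D = 14*4 = 56 chips; eligible A, B, C, D
Layer 15-26: 12 each from A, B, C = 12*3 = 36 chips; eligible A, B, C

Pot 1: 56 chips, eligible: A, B, C, D
Pot 2: 36 chips, eligible: A, B, C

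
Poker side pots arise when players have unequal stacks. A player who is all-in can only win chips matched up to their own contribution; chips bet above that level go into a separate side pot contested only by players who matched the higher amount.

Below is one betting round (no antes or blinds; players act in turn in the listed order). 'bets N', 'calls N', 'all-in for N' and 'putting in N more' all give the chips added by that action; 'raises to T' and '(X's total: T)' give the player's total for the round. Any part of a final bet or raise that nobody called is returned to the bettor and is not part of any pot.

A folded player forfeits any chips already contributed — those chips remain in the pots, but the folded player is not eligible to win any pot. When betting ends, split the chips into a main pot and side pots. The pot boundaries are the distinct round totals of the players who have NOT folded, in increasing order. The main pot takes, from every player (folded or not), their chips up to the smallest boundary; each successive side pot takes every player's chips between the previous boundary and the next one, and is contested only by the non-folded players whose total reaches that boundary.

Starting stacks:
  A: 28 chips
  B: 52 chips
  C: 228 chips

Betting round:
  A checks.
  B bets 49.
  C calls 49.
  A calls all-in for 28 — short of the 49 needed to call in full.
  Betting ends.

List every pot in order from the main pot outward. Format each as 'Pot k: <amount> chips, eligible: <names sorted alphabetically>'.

Pot 1: 84 chips, eligible: A, B, C
Pot 2: 42 chips, eligible: B, C

Derivation:
Contributions: A=28, B=49, C=49
Pot levels (distinct totals of non-folded players): 28, 49
Layer 1-28: 28 each from A, B, C = 28*3 = 84 chips; eligible A, B, C
Layer 29-49: 21 each from B, C = 21*2 = 42 chips; eligible B, C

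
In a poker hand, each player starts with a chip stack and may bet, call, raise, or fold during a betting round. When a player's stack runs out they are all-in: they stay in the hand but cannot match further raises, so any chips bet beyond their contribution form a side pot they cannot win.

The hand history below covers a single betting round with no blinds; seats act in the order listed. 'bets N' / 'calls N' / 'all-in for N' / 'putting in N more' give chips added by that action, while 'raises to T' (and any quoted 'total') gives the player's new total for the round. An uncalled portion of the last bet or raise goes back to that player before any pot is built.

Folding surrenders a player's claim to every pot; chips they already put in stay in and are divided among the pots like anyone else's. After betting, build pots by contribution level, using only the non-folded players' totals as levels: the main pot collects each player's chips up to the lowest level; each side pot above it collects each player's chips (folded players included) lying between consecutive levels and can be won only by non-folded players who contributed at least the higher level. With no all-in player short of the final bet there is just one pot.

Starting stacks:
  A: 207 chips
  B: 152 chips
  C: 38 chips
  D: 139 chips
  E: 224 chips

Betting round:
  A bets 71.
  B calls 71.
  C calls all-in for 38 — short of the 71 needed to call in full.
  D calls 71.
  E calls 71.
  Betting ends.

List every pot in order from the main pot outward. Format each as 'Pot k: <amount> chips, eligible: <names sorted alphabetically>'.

Contributions: A=71, B=71, C=38, D=71, E=71
Pot levels (distinct totals of non-folded players): 38, 71
Layer 1-38: 38 each from A, B, C, D, E = 38*5 = 190 chips; eligible A, B, C, D, E
Layer 39-71: 33 each from A, B, D, E = 33*4 = 132 chips; eligible A, B, D, E

Pot 1: 190 chips, eligible: A, B, C, D, E
Pot 2: 132 chips, eligible: A, B, D, E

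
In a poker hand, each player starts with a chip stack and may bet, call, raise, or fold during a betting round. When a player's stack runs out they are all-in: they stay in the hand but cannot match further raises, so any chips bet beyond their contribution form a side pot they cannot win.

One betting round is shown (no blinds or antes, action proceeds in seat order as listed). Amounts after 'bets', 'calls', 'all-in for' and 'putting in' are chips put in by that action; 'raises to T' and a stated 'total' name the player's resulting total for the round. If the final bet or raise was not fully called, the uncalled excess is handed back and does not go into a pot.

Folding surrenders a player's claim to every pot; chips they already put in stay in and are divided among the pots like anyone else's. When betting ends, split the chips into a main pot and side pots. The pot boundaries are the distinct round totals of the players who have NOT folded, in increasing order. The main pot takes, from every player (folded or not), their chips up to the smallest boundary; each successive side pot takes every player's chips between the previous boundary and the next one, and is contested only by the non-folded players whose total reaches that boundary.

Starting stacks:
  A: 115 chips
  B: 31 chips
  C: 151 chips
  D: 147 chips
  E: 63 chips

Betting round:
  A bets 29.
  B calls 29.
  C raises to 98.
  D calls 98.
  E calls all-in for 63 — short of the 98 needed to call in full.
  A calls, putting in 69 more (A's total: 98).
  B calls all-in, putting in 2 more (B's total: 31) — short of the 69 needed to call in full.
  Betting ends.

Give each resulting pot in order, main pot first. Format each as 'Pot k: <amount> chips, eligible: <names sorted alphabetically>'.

Contributions: A=98, B=31, C=98, D=98, E=63
Pot levels (distinct totals of non-folded players): 31, 63, 98
Layer 1-31: 31 each from A, B, C, D, E = 31*5 = 155 chips; eligible A, B, C, D, E
Layer 32-63: 32 each from A, C, D, E = 32*4 = 128 chips; eligible A, C, D, E
Layer 64-98: 35 each from A, C, D = 35*3 = 105 chips; eligible A, C, D

Pot 1: 155 chips, eligible: A, B, C, D, E
Pot 2: 128 chips, eligible: A, C, D, E
Pot 3: 105 chips, eligible: A, C, D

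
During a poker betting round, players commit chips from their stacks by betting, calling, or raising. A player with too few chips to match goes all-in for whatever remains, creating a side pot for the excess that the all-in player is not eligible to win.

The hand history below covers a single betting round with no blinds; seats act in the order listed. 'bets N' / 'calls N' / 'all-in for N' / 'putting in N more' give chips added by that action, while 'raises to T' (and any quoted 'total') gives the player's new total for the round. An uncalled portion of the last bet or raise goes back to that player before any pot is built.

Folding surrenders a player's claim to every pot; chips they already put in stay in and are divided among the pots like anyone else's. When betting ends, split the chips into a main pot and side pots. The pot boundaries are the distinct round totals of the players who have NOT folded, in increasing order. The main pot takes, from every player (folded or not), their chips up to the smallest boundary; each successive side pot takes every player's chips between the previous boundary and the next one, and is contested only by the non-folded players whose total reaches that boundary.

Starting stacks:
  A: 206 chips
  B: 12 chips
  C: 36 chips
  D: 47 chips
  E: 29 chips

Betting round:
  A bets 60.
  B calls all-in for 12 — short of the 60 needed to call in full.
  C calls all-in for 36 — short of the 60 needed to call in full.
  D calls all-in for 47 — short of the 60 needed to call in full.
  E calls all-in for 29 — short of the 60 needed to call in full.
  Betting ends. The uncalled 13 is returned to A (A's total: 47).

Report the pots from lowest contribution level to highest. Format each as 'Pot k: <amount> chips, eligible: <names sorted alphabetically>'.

Pot 1: 60 chips, eligible: A, B, C, D, E
Pot 2: 68 chips, eligible: A, C, D, E
Pot 3: 21 chips, eligible: A, C, D
Pot 4: 22 chips, eligible: A, D

Derivation:
Contributions (after 13 returned to A): A=47, B=12, C=36, D=47, E=29
Pot levels (distinct totals of non-folded players): 12, 29, 36, 47
Layer 1-12: 12 each from A, B, C, D, E = 12*5 = 60 chips; eligible A, B, C, D, E
Layer 13-29: 17 each from A, C, D, E = 17*4 = 68 chips; eligible A, C, D, E
Layer 30-36: 7 each from A, C, D = 7*3 = 21 chips; eligible A, C, D
Layer 37-47: 11 each from A, D = 11*2 = 22 chips; eligible A, D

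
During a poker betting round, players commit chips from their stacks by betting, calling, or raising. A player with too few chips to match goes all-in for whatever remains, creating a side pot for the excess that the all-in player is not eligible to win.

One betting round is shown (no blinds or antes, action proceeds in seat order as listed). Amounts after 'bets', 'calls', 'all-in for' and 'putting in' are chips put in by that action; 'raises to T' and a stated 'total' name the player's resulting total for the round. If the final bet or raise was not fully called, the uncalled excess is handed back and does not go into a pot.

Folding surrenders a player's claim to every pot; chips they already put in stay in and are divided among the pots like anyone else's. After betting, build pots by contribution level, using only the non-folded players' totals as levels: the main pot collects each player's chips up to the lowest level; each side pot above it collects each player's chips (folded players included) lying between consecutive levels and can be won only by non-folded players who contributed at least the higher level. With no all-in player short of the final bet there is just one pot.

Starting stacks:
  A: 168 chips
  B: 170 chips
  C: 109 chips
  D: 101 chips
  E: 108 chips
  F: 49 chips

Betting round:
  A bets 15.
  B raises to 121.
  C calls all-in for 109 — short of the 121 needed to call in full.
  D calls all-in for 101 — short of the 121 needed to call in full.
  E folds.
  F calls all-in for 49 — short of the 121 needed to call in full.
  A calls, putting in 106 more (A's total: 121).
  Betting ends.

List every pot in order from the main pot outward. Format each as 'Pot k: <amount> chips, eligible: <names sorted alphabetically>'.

Contributions: A=121, B=121, C=109, D=101, F=49
Folded: E
Pot levels (distinct totals of non-folded players): 49, 101, 109, 121
Layer 1-49: 49 each from A, B, C, D, F = 49*5 = 245 chips; eligible A, B, C, D, F
Layer 50-101: 52 each from A, B, C, D = 52*4 = 208 chips; eligible A, B, C, D
Layer 102-109: 8 each from A, B, C = 8*3 = 24 chips; eligible A, B, C
Layer 110-121: 12 each from A, B = 12*2 = 24 chips; eligible A, B

Pot 1: 245 chips, eligible: A, B, C, D, F
Pot 2: 208 chips, eligible: A, B, C, D
Pot 3: 24 chips, eligible: A, B, C
Pot 4: 24 chips, eligible: A, B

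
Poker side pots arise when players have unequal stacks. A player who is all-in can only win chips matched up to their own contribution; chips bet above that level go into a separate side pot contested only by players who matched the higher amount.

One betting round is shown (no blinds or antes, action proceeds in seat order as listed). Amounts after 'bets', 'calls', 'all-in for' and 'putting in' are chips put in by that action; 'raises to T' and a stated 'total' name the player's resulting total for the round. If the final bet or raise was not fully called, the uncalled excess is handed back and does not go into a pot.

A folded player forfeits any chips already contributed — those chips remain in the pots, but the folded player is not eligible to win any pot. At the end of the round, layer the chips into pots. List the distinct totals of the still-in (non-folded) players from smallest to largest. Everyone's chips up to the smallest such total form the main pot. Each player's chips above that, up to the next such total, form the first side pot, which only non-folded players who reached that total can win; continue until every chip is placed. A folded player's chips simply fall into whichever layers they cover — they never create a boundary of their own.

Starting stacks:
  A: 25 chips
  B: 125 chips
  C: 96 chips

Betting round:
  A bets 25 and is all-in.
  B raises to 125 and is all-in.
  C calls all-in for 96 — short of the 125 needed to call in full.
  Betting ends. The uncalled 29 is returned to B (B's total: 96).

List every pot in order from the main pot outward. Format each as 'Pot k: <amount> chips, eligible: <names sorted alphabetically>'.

Contributions (after 29 returned to B): A=25, B=96, C=96
Pot levels (distinct totals of non-folded players): 25, 96
Layer 1-25: 25 each from A, B, C = 25*3 = 75 chips; eligible A, B, C
Layer 26-96: 71 each from B, C = 71*2 = 142 chips; eligible B, C

Pot 1: 75 chips, eligible: A, B, C
Pot 2: 142 chips, eligible: B, C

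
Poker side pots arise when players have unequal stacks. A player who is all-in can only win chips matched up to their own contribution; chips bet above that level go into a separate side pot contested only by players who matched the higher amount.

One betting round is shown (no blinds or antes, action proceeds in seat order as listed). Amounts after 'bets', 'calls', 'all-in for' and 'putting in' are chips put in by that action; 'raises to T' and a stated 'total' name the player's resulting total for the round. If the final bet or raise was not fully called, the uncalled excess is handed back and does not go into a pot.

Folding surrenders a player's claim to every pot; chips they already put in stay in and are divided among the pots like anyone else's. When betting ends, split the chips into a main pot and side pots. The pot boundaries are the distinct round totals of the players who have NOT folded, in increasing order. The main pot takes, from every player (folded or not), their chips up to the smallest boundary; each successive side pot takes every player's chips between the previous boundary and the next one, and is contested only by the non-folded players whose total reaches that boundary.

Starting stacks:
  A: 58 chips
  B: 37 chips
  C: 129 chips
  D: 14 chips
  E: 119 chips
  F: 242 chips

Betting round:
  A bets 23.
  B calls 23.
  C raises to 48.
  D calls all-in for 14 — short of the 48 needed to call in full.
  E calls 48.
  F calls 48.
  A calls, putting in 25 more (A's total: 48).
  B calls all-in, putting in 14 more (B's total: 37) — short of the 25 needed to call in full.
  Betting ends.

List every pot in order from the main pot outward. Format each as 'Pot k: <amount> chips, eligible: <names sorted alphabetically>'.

Contributions: A=48, B=37, C=48, D=14, E=48, F=48
Pot levels (distinct totals of non-folded players): 14, 37, 48
Layer 1-14: 14 each from A, B, C, D, E, F = 14*6 = 84 chips; eligible A, B, C, D, E, F
Layer 15-37: 23 each from A, B, C, E, F = 23*5 = 115 chips; eligible A, B, C, E, F
Layer 38-48: 11 each from A, C, E, F = 11*4 = 44 chips; eligible A, C, E, F

Pot 1: 84 chips, eligible: A, B, C, D, E, F
Pot 2: 115 chips, eligible: A, B, C, E, F
Pot 3: 44 chips, eligible: A, C, E, F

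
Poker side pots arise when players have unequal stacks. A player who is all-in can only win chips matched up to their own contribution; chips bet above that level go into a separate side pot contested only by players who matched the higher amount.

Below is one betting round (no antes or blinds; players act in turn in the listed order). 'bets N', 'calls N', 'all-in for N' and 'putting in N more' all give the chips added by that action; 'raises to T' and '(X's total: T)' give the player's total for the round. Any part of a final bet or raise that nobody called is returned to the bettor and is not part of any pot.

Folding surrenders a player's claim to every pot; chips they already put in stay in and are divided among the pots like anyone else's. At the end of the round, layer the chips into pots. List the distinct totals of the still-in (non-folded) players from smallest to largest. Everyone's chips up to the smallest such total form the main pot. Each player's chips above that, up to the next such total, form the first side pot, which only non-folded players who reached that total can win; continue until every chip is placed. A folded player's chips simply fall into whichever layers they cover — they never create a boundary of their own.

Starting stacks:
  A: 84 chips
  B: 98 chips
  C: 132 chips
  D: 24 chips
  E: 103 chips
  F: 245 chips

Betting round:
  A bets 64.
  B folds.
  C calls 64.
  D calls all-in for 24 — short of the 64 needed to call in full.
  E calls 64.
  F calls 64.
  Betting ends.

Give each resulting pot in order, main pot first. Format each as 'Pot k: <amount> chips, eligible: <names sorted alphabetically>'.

Pot 1: 120 chips, eligible: A, C, D, E, F
Pot 2: 160 chips, eligible: A, C, E, F

Derivation:
Contributions: A=64, C=64, D=24, E=64, F=64
Folded: B
Pot levels (distinct totals of non-folded players): 24, 64
Layer 1-24: 24 each from A, C, D, E, F = 24*5 = 120 chips; eligible A, C, D, E, F
Layer 25-64: 40 each from A, C, E, F = 40*4 = 160 chips; eligible A, C, E, F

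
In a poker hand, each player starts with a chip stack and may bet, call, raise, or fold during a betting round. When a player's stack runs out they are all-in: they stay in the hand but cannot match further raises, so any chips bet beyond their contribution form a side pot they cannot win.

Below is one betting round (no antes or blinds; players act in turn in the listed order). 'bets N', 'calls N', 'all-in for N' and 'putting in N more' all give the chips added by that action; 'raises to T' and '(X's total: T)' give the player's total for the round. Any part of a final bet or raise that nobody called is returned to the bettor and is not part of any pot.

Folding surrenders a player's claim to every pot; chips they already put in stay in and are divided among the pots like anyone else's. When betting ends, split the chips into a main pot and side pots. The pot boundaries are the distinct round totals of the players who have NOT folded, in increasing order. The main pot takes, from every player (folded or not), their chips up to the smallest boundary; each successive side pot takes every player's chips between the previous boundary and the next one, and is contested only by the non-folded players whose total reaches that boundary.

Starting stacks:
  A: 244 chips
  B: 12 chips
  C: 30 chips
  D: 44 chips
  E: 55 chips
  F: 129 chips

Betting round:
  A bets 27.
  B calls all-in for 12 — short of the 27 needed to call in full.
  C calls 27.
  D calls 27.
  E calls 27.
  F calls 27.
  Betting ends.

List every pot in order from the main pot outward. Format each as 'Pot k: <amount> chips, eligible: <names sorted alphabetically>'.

Pot 1: 72 chips, eligible: A, B, C, D, E, F
Pot 2: 75 chips, eligible: A, C, D, E, F

Derivation:
Contributions: A=27, B=12, C=27, D=27, E=27, F=27
Pot levels (distinct totals of non-folded players): 12, 27
Layer 1-12: 12 each from A, B, C, D, E, F = 12*6 = 72 chips; eligible A, B, C, D, E, F
Layer 13-27: 15 each from A, C, D, E, F = 15*5 = 75 chips; eligible A, C, D, E, F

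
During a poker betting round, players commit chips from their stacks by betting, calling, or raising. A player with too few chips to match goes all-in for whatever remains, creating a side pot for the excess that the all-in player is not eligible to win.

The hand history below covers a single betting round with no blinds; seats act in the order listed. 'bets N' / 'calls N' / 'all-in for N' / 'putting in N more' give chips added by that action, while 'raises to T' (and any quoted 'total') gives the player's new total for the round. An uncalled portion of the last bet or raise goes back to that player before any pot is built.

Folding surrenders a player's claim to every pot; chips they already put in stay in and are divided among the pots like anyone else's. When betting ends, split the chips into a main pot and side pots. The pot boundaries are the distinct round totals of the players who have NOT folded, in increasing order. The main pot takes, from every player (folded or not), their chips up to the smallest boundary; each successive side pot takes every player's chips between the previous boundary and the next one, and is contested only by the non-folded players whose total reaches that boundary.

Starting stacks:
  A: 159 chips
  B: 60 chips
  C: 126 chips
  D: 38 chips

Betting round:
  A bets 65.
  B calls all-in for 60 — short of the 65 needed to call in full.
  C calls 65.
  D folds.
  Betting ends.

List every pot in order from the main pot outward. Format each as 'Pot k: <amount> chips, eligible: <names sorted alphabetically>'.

Pot 1: 180 chips, eligible: A, B, C
Pot 2: 10 chips, eligible: A, C

Derivation:
Contributions: A=65, B=60, C=65
Folded: D
Pot levels (distinct totals of non-folded players): 60, 65
Layer 1-60: 60 each from A, B, C = 60*3 = 180 chips; eligible A, B, C
Layer 61-65: 5 each from A, C = 5*2 = 10 chips; eligible A, C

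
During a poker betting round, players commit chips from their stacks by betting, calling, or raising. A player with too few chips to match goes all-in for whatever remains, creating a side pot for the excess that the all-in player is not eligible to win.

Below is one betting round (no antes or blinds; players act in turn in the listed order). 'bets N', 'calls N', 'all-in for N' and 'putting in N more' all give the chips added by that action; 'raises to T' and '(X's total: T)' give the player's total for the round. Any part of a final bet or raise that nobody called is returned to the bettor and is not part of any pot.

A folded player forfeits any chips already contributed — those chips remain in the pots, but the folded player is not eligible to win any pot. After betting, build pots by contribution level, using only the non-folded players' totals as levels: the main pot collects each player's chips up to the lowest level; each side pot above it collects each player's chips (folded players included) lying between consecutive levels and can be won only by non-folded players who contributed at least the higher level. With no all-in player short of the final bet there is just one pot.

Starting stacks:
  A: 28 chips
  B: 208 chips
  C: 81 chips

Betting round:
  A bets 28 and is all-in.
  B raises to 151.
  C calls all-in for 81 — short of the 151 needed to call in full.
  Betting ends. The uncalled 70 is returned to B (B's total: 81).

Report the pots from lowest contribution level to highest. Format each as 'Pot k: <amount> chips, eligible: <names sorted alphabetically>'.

Pot 1: 84 chips, eligible: A, B, C
Pot 2: 106 chips, eligible: B, C

Derivation:
Contributions (after 70 returned to B): A=28, B=81, C=81
Pot levels (distinct totals of non-folded players): 28, 81
Layer 1-28: 28 each from A, B, C = 28*3 = 84 chips; eligible A, B, C
Layer 29-81: 53 each from B, C = 53*2 = 106 chips; eligible B, C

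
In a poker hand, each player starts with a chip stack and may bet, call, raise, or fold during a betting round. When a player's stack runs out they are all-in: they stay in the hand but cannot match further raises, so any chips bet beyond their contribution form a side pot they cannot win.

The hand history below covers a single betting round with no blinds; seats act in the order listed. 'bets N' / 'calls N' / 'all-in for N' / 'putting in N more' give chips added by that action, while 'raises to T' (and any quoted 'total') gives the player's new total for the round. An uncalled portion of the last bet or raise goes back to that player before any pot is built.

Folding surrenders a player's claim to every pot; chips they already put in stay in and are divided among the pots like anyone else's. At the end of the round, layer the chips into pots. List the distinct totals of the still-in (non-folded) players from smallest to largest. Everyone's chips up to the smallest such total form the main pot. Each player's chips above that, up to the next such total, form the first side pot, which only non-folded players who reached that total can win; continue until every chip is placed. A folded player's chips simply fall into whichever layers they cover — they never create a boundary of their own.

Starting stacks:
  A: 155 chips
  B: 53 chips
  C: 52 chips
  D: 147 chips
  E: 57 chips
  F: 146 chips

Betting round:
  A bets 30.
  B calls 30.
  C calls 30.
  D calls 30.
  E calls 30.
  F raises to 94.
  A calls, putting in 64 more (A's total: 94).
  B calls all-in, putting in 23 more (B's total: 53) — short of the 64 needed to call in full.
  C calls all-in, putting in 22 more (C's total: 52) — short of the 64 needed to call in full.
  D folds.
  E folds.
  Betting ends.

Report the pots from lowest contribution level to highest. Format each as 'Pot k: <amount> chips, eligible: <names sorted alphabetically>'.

Pot 1: 268 chips, eligible: A, B, C, F
Pot 2: 3 chips, eligible: A, B, F
Pot 3: 82 chips, eligible: A, F

Derivation:
Contributions: A=94, B=53, C=52, D=30, E=30, F=94
Folded: D, E
Pot levels (distinct totals of non-folded players): 52, 53, 94
Layer 1-52: A 52 + B 52 + C 52 + D 30 + E 30 + F 52 = 268 chips; eligible A, B, C, F
Layer 53-53: 1 each from A, B, F = 1*3 = 3 chips; eligible A, B, F
Layer 54-94: 41 each from A, F = 41*2 = 82 chips; eligible A, F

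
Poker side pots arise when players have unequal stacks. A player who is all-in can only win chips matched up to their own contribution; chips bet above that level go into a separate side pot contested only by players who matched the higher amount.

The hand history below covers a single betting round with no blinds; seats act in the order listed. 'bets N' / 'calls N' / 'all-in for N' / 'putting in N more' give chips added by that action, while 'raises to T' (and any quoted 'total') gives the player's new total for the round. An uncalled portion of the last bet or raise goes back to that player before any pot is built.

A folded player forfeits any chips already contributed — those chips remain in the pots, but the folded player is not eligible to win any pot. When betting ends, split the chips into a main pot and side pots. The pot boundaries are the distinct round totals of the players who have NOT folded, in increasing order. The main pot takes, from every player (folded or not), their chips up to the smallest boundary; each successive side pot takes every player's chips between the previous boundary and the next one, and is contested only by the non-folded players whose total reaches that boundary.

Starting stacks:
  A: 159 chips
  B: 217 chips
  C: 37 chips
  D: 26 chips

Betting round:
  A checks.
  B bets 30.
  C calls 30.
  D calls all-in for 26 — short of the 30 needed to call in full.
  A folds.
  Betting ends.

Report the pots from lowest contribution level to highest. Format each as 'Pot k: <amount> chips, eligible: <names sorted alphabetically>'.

Contributions: B=30, C=30, D=26
Folded: A
Pot levels (distinct totals of non-folded players): 26, 30
Layer 1-26: 26 each from B, C, D = 26*3 = 78 chips; eligible B, C, D
Layer 27-30: 4 each from B, C = 4*2 = 8 chips; eligible B, C

Pot 1: 78 chips, eligible: B, C, D
Pot 2: 8 chips, eligible: B, C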